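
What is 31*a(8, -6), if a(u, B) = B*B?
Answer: 1116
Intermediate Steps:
a(u, B) = B²
31*a(8, -6) = 31*(-6)² = 31*36 = 1116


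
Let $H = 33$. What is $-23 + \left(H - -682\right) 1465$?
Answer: $1047452$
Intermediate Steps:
$-23 + \left(H - -682\right) 1465 = -23 + \left(33 - -682\right) 1465 = -23 + \left(33 + 682\right) 1465 = -23 + 715 \cdot 1465 = -23 + 1047475 = 1047452$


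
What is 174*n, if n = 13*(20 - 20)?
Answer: 0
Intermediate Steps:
n = 0 (n = 13*0 = 0)
174*n = 174*0 = 0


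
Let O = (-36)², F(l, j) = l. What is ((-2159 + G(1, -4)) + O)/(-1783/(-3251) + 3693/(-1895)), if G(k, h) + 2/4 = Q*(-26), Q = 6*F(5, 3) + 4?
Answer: 21531454275/17254316 ≈ 1247.9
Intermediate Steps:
Q = 34 (Q = 6*5 + 4 = 30 + 4 = 34)
G(k, h) = -1769/2 (G(k, h) = -½ + 34*(-26) = -½ - 884 = -1769/2)
O = 1296
((-2159 + G(1, -4)) + O)/(-1783/(-3251) + 3693/(-1895)) = ((-2159 - 1769/2) + 1296)/(-1783/(-3251) + 3693/(-1895)) = (-6087/2 + 1296)/(-1783*(-1/3251) + 3693*(-1/1895)) = -3495/(2*(1783/3251 - 3693/1895)) = -3495/(2*(-8627158/6160645)) = -3495/2*(-6160645/8627158) = 21531454275/17254316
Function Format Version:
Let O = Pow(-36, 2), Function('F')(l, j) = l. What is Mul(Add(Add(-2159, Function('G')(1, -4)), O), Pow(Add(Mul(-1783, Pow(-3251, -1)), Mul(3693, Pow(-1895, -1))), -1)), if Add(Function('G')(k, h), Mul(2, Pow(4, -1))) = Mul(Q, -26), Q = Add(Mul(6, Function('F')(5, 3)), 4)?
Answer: Rational(21531454275, 17254316) ≈ 1247.9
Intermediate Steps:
Q = 34 (Q = Add(Mul(6, 5), 4) = Add(30, 4) = 34)
Function('G')(k, h) = Rational(-1769, 2) (Function('G')(k, h) = Add(Rational(-1, 2), Mul(34, -26)) = Add(Rational(-1, 2), -884) = Rational(-1769, 2))
O = 1296
Mul(Add(Add(-2159, Function('G')(1, -4)), O), Pow(Add(Mul(-1783, Pow(-3251, -1)), Mul(3693, Pow(-1895, -1))), -1)) = Mul(Add(Add(-2159, Rational(-1769, 2)), 1296), Pow(Add(Mul(-1783, Pow(-3251, -1)), Mul(3693, Pow(-1895, -1))), -1)) = Mul(Add(Rational(-6087, 2), 1296), Pow(Add(Mul(-1783, Rational(-1, 3251)), Mul(3693, Rational(-1, 1895))), -1)) = Mul(Rational(-3495, 2), Pow(Add(Rational(1783, 3251), Rational(-3693, 1895)), -1)) = Mul(Rational(-3495, 2), Pow(Rational(-8627158, 6160645), -1)) = Mul(Rational(-3495, 2), Rational(-6160645, 8627158)) = Rational(21531454275, 17254316)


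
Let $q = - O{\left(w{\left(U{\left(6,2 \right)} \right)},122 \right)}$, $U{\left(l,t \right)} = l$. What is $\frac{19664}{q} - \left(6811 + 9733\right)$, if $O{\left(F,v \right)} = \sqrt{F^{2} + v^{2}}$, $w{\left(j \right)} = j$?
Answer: $-16544 - \frac{4916 \sqrt{3730}}{1865} \approx -16705.0$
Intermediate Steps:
$q = - 2 \sqrt{3730}$ ($q = - \sqrt{6^{2} + 122^{2}} = - \sqrt{36 + 14884} = - \sqrt{14920} = - 2 \sqrt{3730} \approx -122.15$)
$\frac{19664}{q} - \left(6811 + 9733\right) = \frac{19664}{\left(-2\right) \sqrt{3730}} - \left(6811 + 9733\right) = 19664 \left(- \frac{\sqrt{3730}}{7460}\right) - 16544 = - \frac{4916 \sqrt{3730}}{1865} - 16544 = -16544 - \frac{4916 \sqrt{3730}}{1865}$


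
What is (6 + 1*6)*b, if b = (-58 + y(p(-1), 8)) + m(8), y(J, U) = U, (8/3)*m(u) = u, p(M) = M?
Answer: -564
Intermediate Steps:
m(u) = 3*u/8
b = -47 (b = (-58 + 8) + (3/8)*8 = -50 + 3 = -47)
(6 + 1*6)*b = (6 + 1*6)*(-47) = (6 + 6)*(-47) = 12*(-47) = -564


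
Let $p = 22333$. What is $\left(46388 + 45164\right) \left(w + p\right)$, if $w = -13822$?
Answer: $779199072$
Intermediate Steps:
$\left(46388 + 45164\right) \left(w + p\right) = \left(46388 + 45164\right) \left(-13822 + 22333\right) = 91552 \cdot 8511 = 779199072$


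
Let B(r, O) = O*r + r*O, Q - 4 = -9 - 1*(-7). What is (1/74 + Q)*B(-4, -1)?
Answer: 596/37 ≈ 16.108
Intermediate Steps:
Q = 2 (Q = 4 + (-9 - 1*(-7)) = 4 + (-9 + 7) = 4 - 2 = 2)
B(r, O) = 2*O*r (B(r, O) = O*r + O*r = 2*O*r)
(1/74 + Q)*B(-4, -1) = (1/74 + 2)*(2*(-1)*(-4)) = (1/74 + 2)*8 = (149/74)*8 = 596/37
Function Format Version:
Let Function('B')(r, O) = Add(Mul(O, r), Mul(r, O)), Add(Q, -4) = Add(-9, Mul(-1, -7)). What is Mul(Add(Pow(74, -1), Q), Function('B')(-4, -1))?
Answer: Rational(596, 37) ≈ 16.108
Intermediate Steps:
Q = 2 (Q = Add(4, Add(-9, Mul(-1, -7))) = Add(4, Add(-9, 7)) = Add(4, -2) = 2)
Function('B')(r, O) = Mul(2, O, r) (Function('B')(r, O) = Add(Mul(O, r), Mul(O, r)) = Mul(2, O, r))
Mul(Add(Pow(74, -1), Q), Function('B')(-4, -1)) = Mul(Add(Pow(74, -1), 2), Mul(2, -1, -4)) = Mul(Add(Rational(1, 74), 2), 8) = Mul(Rational(149, 74), 8) = Rational(596, 37)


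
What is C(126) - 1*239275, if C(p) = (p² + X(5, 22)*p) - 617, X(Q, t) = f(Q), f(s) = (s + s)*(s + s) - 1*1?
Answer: -211542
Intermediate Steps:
f(s) = -1 + 4*s² (f(s) = (2*s)*(2*s) - 1 = 4*s² - 1 = -1 + 4*s²)
X(Q, t) = -1 + 4*Q²
C(p) = -617 + p² + 99*p (C(p) = (p² + (-1 + 4*5²)*p) - 617 = (p² + (-1 + 4*25)*p) - 617 = (p² + (-1 + 100)*p) - 617 = (p² + 99*p) - 617 = -617 + p² + 99*p)
C(126) - 1*239275 = (-617 + 126² + 99*126) - 1*239275 = (-617 + 15876 + 12474) - 239275 = 27733 - 239275 = -211542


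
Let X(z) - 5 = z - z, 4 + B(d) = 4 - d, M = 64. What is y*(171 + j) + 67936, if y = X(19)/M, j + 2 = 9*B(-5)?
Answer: 2174487/32 ≈ 67953.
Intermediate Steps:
B(d) = -d (B(d) = -4 + (4 - d) = -d)
X(z) = 5 (X(z) = 5 + (z - z) = 5 + 0 = 5)
j = 43 (j = -2 + 9*(-1*(-5)) = -2 + 9*5 = -2 + 45 = 43)
y = 5/64 ≈ 0.078125
y*(171 + j) + 67936 = 5*(171 + 43)/64 + 67936 = (5/64)*214 + 67936 = 535/32 + 67936 = 2174487/32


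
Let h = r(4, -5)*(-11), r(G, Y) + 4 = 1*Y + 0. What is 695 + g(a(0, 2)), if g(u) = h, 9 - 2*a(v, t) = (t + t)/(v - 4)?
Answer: 794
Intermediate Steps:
a(v, t) = 9/2 - t/(-4 + v) (a(v, t) = 9/2 - (t + t)/(2*(v - 4)) = 9/2 - 2*t/(2*(-4 + v)) = 9/2 - t/(-4 + v))
r(G, Y) = -4 + Y (r(G, Y) = -4 + (1*Y + 0) = -4 + (Y + 0) = -4 + Y)
h = 99 (h = (-4 - 5)*(-11) = -9*(-11) = 99)
g(u) = 99
695 + g(a(0, 2)) = 695 + 99 = 794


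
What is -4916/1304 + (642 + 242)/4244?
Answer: -1231923/345886 ≈ -3.5616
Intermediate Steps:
-4916/1304 + (642 + 242)/4244 = -4916*1/1304 + 884*(1/4244) = -1229/326 + 221/1061 = -1231923/345886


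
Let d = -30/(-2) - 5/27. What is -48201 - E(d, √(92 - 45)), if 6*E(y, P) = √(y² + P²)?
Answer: -48201 - √194263/162 ≈ -48204.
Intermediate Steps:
d = 400/27 (d = -30*(-½) - 5*1/27 = 15 - 5/27 = 400/27 ≈ 14.815)
E(y, P) = √(P² + y²)/6 (E(y, P) = √(y² + P²)/6 = √(P² + y²)/6)
-48201 - E(d, √(92 - 45)) = -48201 - √((√(92 - 45))² + (400/27)²)/6 = -48201 - √((√47)² + 160000/729)/6 = -48201 - √(47 + 160000/729)/6 = -48201 - √(194263/729)/6 = -48201 - √194263/27/6 = -48201 - √194263/162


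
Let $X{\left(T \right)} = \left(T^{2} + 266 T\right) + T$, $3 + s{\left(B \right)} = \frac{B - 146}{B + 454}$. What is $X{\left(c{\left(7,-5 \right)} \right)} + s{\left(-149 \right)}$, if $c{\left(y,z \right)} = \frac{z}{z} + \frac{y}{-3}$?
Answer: $- \frac{196646}{549} \approx -358.19$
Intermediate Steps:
$c{\left(y,z \right)} = 1 - \frac{y}{3}$ ($c{\left(y,z \right)} = 1 + y \left(- \frac{1}{3}\right) = 1 - \frac{y}{3}$)
$s{\left(B \right)} = -3 + \frac{-146 + B}{454 + B}$ ($s{\left(B \right)} = -3 + \frac{B - 146}{B + 454} = -3 + \frac{-146 + B}{454 + B}$)
$X{\left(T \right)} = T^{2} + 267 T$
$X{\left(c{\left(7,-5 \right)} \right)} + s{\left(-149 \right)} = \left(1 - \frac{7}{3}\right) \left(267 + \left(1 - \frac{7}{3}\right)\right) + \frac{2 \left(-754 - -149\right)}{454 - 149} = \left(1 - \frac{7}{3}\right) \left(267 + \left(1 - \frac{7}{3}\right)\right) + \frac{2 \left(-754 + 149\right)}{305} = - \frac{4 \left(267 - \frac{4}{3}\right)}{3} + 2 \cdot \frac{1}{305} \left(-605\right) = \left(- \frac{4}{3}\right) \frac{797}{3} - \frac{242}{61} = - \frac{3188}{9} - \frac{242}{61} = - \frac{196646}{549}$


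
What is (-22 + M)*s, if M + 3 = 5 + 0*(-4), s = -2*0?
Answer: 0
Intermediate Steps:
s = 0
M = 2 (M = -3 + (5 + 0*(-4)) = -3 + (5 + 0) = -3 + 5 = 2)
(-22 + M)*s = (-22 + 2)*0 = -20*0 = 0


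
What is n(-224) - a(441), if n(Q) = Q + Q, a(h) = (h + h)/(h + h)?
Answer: -449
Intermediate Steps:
a(h) = 1 (a(h) = (2*h)/((2*h)) = (2*h)*(1/(2*h)) = 1)
n(Q) = 2*Q
n(-224) - a(441) = 2*(-224) - 1*1 = -448 - 1 = -449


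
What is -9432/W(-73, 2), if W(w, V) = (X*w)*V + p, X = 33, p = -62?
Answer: 1179/610 ≈ 1.9328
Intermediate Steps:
W(w, V) = -62 + 33*V*w (W(w, V) = (33*w)*V - 62 = 33*V*w - 62 = -62 + 33*V*w)
-9432/W(-73, 2) = -9432/(-62 + 33*2*(-73)) = -9432/(-62 - 4818) = -9432/(-4880) = -9432*(-1/4880) = 1179/610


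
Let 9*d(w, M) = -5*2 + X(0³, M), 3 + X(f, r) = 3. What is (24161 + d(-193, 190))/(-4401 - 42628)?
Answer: -217439/423261 ≈ -0.51372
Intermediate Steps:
X(f, r) = 0 (X(f, r) = -3 + 3 = 0)
d(w, M) = -10/9 (d(w, M) = (-5*2 + 0)/9 = (-10 + 0)/9 = (⅑)*(-10) = -10/9)
(24161 + d(-193, 190))/(-4401 - 42628) = (24161 - 10/9)/(-4401 - 42628) = (217439/9)/(-47029) = (217439/9)*(-1/47029) = -217439/423261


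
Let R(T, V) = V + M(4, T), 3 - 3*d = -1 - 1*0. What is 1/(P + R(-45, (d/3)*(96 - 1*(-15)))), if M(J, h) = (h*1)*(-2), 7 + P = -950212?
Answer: -3/2850239 ≈ -1.0525e-6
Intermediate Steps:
P = -950219 (P = -7 - 950212 = -950219)
d = 4/3 (d = 1 - (-1 - 1*0)/3 = 1 - (-1 + 0)/3 = 1 - 1/3*(-1) = 1 + 1/3 = 4/3 ≈ 1.3333)
M(J, h) = -2*h (M(J, h) = h*(-2) = -2*h)
R(T, V) = V - 2*T
1/(P + R(-45, (d/3)*(96 - 1*(-15)))) = 1/(-950219 + (((4/3)/3)*(96 - 1*(-15)) - 2*(-45))) = 1/(-950219 + (((4/3)*(1/3))*(96 + 15) + 90)) = 1/(-950219 + ((4/9)*111 + 90)) = 1/(-950219 + (148/3 + 90)) = 1/(-950219 + 418/3) = 1/(-2850239/3) = -3/2850239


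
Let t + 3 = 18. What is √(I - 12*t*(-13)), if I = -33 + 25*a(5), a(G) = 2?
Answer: √2357 ≈ 48.549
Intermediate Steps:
t = 15 (t = -3 + 18 = 15)
I = 17 (I = -33 + 25*2 = -33 + 50 = 17)
√(I - 12*t*(-13)) = √(17 - 12*15*(-13)) = √(17 - 180*(-13)) = √(17 + 2340) = √2357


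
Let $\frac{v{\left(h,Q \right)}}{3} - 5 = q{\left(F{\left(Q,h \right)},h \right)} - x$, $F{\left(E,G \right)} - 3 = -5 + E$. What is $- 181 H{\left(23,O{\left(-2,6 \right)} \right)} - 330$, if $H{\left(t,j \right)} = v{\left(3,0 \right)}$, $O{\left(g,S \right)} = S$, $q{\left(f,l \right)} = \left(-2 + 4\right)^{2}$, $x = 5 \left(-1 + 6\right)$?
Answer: $8358$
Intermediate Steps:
$x = 25$ ($x = 5 \cdot 5 = 25$)
$F{\left(E,G \right)} = -2 + E$ ($F{\left(E,G \right)} = 3 + \left(-5 + E\right) = -2 + E$)
$q{\left(f,l \right)} = 4$ ($q{\left(f,l \right)} = 2^{2} = 4$)
$v{\left(h,Q \right)} = -48$ ($v{\left(h,Q \right)} = 15 + 3 \left(4 - 25\right) = 15 + 3 \left(-21\right) = 15 - 63 = -48$)
$H{\left(t,j \right)} = -48$
$- 181 H{\left(23,O{\left(-2,6 \right)} \right)} - 330 = \left(-181\right) \left(-48\right) - 330 = 8688 - 330 = 8358$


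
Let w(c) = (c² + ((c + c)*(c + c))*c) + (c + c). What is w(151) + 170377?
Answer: 13965284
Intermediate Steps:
w(c) = c² + 2*c + 4*c³ (w(c) = (c² + ((2*c)*(2*c))*c) + 2*c = (c² + (4*c²)*c) + 2*c = (c² + 4*c³) + 2*c = c² + 2*c + 4*c³)
w(151) + 170377 = 151*(2 + 151 + 4*151²) + 170377 = 151*(2 + 151 + 4*22801) + 170377 = 151*(2 + 151 + 91204) + 170377 = 151*91357 + 170377 = 13794907 + 170377 = 13965284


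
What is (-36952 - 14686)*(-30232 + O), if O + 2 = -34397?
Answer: 3337415578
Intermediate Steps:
O = -34399 (O = -2 - 34397 = -34399)
(-36952 - 14686)*(-30232 + O) = (-36952 - 14686)*(-30232 - 34399) = -51638*(-64631) = 3337415578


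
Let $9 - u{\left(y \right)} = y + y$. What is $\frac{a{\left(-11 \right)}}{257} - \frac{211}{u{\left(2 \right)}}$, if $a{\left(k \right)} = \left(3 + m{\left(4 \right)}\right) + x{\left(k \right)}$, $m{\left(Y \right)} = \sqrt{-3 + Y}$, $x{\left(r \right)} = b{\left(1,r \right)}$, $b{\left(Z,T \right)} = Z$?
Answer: $- \frac{54202}{1285} \approx -42.181$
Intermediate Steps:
$x{\left(r \right)} = 1$
$u{\left(y \right)} = 9 - 2 y$ ($u{\left(y \right)} = 9 - \left(y + y\right) = 9 - 2 y$)
$a{\left(k \right)} = 5$ ($a{\left(k \right)} = \left(3 + \sqrt{-3 + 4}\right) + 1 = \left(3 + \sqrt{1}\right) + 1 = \left(3 + 1\right) + 1 = 4 + 1 = 5$)
$\frac{a{\left(-11 \right)}}{257} - \frac{211}{u{\left(2 \right)}} = \frac{5}{257} - \frac{211}{9 - 4} = 5 \cdot \frac{1}{257} - \frac{211}{9 - 4} = \frac{5}{257} - \frac{211}{5} = - \frac{54202}{1285}$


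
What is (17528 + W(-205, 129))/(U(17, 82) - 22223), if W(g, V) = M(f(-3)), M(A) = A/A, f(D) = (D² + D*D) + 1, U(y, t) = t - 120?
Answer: -17529/22261 ≈ -0.78743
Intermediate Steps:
U(y, t) = -120 + t
f(D) = 1 + 2*D² (f(D) = (D² + D²) + 1 = 2*D² + 1 = 1 + 2*D²)
M(A) = 1
W(g, V) = 1
(17528 + W(-205, 129))/(U(17, 82) - 22223) = (17528 + 1)/((-120 + 82) - 22223) = 17529/(-38 - 22223) = 17529/(-22261) = 17529*(-1/22261) = -17529/22261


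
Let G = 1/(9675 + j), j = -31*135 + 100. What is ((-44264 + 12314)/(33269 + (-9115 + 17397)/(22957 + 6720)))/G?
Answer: -1060065407700/197466479 ≈ -5368.3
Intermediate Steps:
j = -4085 (j = -4185 + 100 = -4085)
G = 1/5590 (G = 1/(9675 - 4085) = 1/5590 ≈ 0.00017889)
((-44264 + 12314)/(33269 + (-9115 + 17397)/(22957 + 6720)))/G = ((-44264 + 12314)/(33269 + (-9115 + 17397)/(22957 + 6720)))/(1/5590) = -31950/(33269 + 8282/29677)*5590 = -31950/987332395/29677*5590 = -31950*29677/987332395*5590 = -189636030/197466479*5590 = -1060065407700/197466479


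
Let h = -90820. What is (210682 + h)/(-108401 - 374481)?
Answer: -59931/241441 ≈ -0.24822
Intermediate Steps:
(210682 + h)/(-108401 - 374481) = (210682 - 90820)/(-108401 - 374481) = 119862/(-482882) = 119862*(-1/482882) = -59931/241441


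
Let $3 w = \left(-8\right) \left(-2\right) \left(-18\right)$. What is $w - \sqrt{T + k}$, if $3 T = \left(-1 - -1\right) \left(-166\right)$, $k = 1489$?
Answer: $-96 - \sqrt{1489} \approx -134.59$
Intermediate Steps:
$T = 0$ ($T = \frac{\left(-1 - -1\right) \left(-166\right)}{3} = \frac{\left(-1 + 1\right) \left(-166\right)}{3} = \frac{0 \left(-166\right)}{3} = \frac{1}{3} \cdot 0 = 0$)
$w = -96$ ($w = \frac{\left(-8\right) \left(-2\right) \left(-18\right)}{3} = \frac{16 \left(-18\right)}{3} = \frac{1}{3} \left(-288\right) = -96$)
$w - \sqrt{T + k} = -96 - \sqrt{0 + 1489} = -96 - \sqrt{1489}$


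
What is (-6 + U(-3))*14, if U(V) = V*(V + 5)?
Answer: -168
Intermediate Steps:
U(V) = V*(5 + V)
(-6 + U(-3))*14 = (-6 - 3*(5 - 3))*14 = (-6 - 3*2)*14 = (-6 - 6)*14 = -12*14 = -168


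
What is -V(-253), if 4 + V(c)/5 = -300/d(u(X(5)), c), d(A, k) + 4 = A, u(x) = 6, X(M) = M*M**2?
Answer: 770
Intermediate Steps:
X(M) = M**3
d(A, k) = -4 + A
V(c) = -770 (V(c) = -20 + 5*(-300/(-4 + 6)) = -20 + 5*(-300/2) = -20 + 5*(-300*1/2) = -20 + 5*(-150) = -20 - 750 = -770)
-V(-253) = -1*(-770) = 770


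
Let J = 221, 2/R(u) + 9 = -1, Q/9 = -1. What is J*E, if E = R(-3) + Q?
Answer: -10166/5 ≈ -2033.2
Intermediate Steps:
Q = -9 (Q = 9*(-1) = -9)
R(u) = -⅕ (R(u) = 2/(-9 - 1) = 2/(-10) = 2*(-⅒) = -⅕)
E = -46/5 (E = -⅕ - 9 = -46/5 ≈ -9.2000)
J*E = 221*(-46/5) = -10166/5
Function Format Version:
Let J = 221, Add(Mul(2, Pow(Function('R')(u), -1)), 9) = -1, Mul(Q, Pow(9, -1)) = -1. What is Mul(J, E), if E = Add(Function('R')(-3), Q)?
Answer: Rational(-10166, 5) ≈ -2033.2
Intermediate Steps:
Q = -9 (Q = Mul(9, -1) = -9)
Function('R')(u) = Rational(-1, 5) (Function('R')(u) = Mul(2, Pow(Add(-9, -1), -1)) = Mul(2, Pow(-10, -1)) = Mul(2, Rational(-1, 10)) = Rational(-1, 5))
E = Rational(-46, 5) (E = Add(Rational(-1, 5), -9) = Rational(-46, 5) ≈ -9.2000)
Mul(J, E) = Mul(221, Rational(-46, 5)) = Rational(-10166, 5)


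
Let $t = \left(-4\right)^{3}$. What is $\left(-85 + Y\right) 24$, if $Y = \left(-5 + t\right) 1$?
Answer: $-3696$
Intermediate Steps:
$t = -64$
$Y = -69$ ($Y = \left(-5 - 64\right) 1 = \left(-69\right) 1 = -69$)
$\left(-85 + Y\right) 24 = \left(-85 - 69\right) 24 = \left(-154\right) 24 = -3696$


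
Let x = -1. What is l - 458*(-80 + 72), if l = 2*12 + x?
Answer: 3687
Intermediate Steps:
l = 23 (l = 2*12 - 1 = 24 - 1 = 23)
l - 458*(-80 + 72) = 23 - 458*(-80 + 72) = 23 - 458*(-8) = 23 + 3664 = 3687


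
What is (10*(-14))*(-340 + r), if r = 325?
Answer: 2100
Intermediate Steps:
(10*(-14))*(-340 + r) = (10*(-14))*(-340 + 325) = -140*(-15) = 2100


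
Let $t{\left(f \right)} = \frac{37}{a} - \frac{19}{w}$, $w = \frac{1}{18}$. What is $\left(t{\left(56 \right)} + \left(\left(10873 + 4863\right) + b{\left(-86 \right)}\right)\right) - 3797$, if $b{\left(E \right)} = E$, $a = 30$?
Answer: $\frac{345367}{30} \approx 11512.0$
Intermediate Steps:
$w = \frac{1}{18} \approx 0.055556$
$t{\left(f \right)} = - \frac{10223}{30}$ ($t{\left(f \right)} = \frac{37}{30} - 19 \frac{1}{\frac{1}{18}} = 37 \cdot \frac{1}{30} - 342 = \frac{37}{30} - 342 = - \frac{10223}{30}$)
$\left(t{\left(56 \right)} + \left(\left(10873 + 4863\right) + b{\left(-86 \right)}\right)\right) - 3797 = \left(- \frac{10223}{30} + \left(\left(10873 + 4863\right) - 86\right)\right) - 3797 = \left(- \frac{10223}{30} + \left(15736 - 86\right)\right) - 3797 = \left(- \frac{10223}{30} + 15650\right) - 3797 = \frac{459277}{30} - 3797 = \frac{345367}{30}$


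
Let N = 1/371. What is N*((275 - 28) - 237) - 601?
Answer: -222961/371 ≈ -600.97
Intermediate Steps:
N = 1/371 ≈ 0.0026954
N*((275 - 28) - 237) - 601 = ((275 - 28) - 237)/371 - 601 = (247 - 237)/371 - 601 = (1/371)*10 - 601 = 10/371 - 601 = -222961/371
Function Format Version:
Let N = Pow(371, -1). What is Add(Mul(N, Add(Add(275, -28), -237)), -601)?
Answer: Rational(-222961, 371) ≈ -600.97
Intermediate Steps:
N = Rational(1, 371) ≈ 0.0026954
Add(Mul(N, Add(Add(275, -28), -237)), -601) = Add(Mul(Rational(1, 371), Add(Add(275, -28), -237)), -601) = Add(Mul(Rational(1, 371), Add(247, -237)), -601) = Add(Mul(Rational(1, 371), 10), -601) = Add(Rational(10, 371), -601) = Rational(-222961, 371)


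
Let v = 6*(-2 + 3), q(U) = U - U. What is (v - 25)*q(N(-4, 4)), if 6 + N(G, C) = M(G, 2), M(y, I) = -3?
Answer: 0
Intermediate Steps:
N(G, C) = -9 (N(G, C) = -6 - 3 = -9)
q(U) = 0
v = 6 (v = 6*1 = 6)
(v - 25)*q(N(-4, 4)) = (6 - 25)*0 = -19*0 = 0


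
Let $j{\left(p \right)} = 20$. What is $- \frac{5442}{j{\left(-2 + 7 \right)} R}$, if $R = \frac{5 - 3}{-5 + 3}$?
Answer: $\frac{2721}{10} \approx 272.1$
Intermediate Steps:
$R = -1$ ($R = \frac{2}{-2} = 2 \left(- \frac{1}{2}\right) = -1$)
$- \frac{5442}{j{\left(-2 + 7 \right)} R} = - \frac{5442}{20 \left(-1\right)} = - \frac{5442}{-20} = \left(-5442\right) \left(- \frac{1}{20}\right) = \frac{2721}{10}$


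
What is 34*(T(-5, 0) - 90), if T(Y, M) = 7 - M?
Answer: -2822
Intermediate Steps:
34*(T(-5, 0) - 90) = 34*((7 - 1*0) - 90) = 34*((7 + 0) - 90) = 34*(7 - 90) = 34*(-83) = -2822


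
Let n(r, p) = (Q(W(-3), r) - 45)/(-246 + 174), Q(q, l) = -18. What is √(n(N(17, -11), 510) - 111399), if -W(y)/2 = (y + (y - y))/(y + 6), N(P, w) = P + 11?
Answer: I*√1782370/4 ≈ 333.76*I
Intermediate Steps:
N(P, w) = 11 + P
W(y) = -2*y/(6 + y) (W(y) = -2*(y + (y - y))/(y + 6) = -2*(y + 0)/(6 + y) = -2*y/(6 + y))
n(r, p) = 7/8 (n(r, p) = (-18 - 45)/(-246 + 174) = -63/(-72) = -63*(-1/72) = 7/8)
√(n(N(17, -11), 510) - 111399) = √(7/8 - 111399) = √(-891185/8) = I*√1782370/4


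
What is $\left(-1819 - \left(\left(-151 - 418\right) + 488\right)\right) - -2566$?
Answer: $828$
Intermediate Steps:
$\left(-1819 - \left(\left(-151 - 418\right) + 488\right)\right) - -2566 = \left(-1819 - \left(-569 + 488\right)\right) + 2566 = \left(-1819 - -81\right) + 2566 = \left(-1819 + 81\right) + 2566 = -1738 + 2566 = 828$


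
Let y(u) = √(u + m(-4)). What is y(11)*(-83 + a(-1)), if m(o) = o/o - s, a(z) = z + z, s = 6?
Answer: -85*√6 ≈ -208.21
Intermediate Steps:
a(z) = 2*z
m(o) = -5 (m(o) = o/o - 1*6 = 1 - 6 = -5)
y(u) = √(-5 + u) (y(u) = √(u - 5) = √(-5 + u))
y(11)*(-83 + a(-1)) = √(-5 + 11)*(-83 + 2*(-1)) = √6*(-83 - 2) = √6*(-85) = -85*√6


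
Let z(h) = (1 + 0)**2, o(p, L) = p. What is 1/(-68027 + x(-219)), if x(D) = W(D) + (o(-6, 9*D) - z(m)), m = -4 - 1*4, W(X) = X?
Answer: -1/68253 ≈ -1.4651e-5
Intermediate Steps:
m = -8 (m = -4 - 4 = -8)
z(h) = 1 (z(h) = 1**2 = 1)
x(D) = -7 + D (x(D) = D + (-6 - 1*1) = D + (-6 - 1) = D - 7 = -7 + D)
1/(-68027 + x(-219)) = 1/(-68027 + (-7 - 219)) = 1/(-68027 - 226) = 1/(-68253) = -1/68253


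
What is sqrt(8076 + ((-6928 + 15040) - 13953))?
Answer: sqrt(2235) ≈ 47.276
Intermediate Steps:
sqrt(8076 + ((-6928 + 15040) - 13953)) = sqrt(8076 + (8112 - 13953)) = sqrt(8076 - 5841) = sqrt(2235)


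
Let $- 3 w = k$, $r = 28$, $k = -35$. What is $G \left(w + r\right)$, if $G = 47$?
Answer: $\frac{5593}{3} \approx 1864.3$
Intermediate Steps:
$w = \frac{35}{3}$ ($w = \left(- \frac{1}{3}\right) \left(-35\right) = \frac{35}{3} \approx 11.667$)
$G \left(w + r\right) = 47 \left(\frac{35}{3} + 28\right) = 47 \cdot \frac{119}{3} = \frac{5593}{3}$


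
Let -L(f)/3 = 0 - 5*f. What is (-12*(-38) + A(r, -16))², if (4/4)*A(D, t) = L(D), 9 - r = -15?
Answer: 665856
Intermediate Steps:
r = 24 (r = 9 - 1*(-15) = 9 + 15 = 24)
L(f) = 15*f (L(f) = -3*(0 - 5*f) = -(-15)*f = 15*f)
A(D, t) = 15*D
(-12*(-38) + A(r, -16))² = (-12*(-38) + 15*24)² = (456 + 360)² = 816² = 665856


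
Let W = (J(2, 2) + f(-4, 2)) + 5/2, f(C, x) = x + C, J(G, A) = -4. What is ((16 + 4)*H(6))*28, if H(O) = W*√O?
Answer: -1960*√6 ≈ -4801.0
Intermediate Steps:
f(C, x) = C + x
W = -7/2 (W = (-4 + (-4 + 2)) + 5/2 = (-4 - 2) + 5*(½) = -6 + 5/2 = -7/2 ≈ -3.5000)
H(O) = -7*√O/2
((16 + 4)*H(6))*28 = ((16 + 4)*(-7*√6/2))*28 = (20*(-7*√6/2))*28 = -70*√6*28 = -1960*√6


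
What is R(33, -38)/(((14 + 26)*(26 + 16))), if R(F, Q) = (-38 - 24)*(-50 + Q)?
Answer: 341/105 ≈ 3.2476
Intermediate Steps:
R(F, Q) = 3100 - 62*Q (R(F, Q) = -62*(-50 + Q) = 3100 - 62*Q)
R(33, -38)/(((14 + 26)*(26 + 16))) = (3100 - 62*(-38))/(((14 + 26)*(26 + 16))) = (3100 + 2356)/((40*42)) = 5456/1680 = 5456*(1/1680) = 341/105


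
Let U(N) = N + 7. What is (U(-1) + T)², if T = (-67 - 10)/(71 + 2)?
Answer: 130321/5329 ≈ 24.455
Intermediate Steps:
U(N) = 7 + N
T = -77/73 ≈ -1.0548
(U(-1) + T)² = ((7 - 1) - 77/73)² = (6 - 77/73)² = (361/73)² = 130321/5329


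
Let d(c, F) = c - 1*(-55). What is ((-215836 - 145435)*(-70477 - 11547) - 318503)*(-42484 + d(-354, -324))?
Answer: -1267770413484783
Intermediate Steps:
d(c, F) = 55 + c (d(c, F) = c + 55 = 55 + c)
((-215836 - 145435)*(-70477 - 11547) - 318503)*(-42484 + d(-354, -324)) = ((-215836 - 145435)*(-70477 - 11547) - 318503)*(-42484 + (55 - 354)) = (-361271*(-82024) - 318503)*(-42484 - 299) = (29632892504 - 318503)*(-42783) = 29632574001*(-42783) = -1267770413484783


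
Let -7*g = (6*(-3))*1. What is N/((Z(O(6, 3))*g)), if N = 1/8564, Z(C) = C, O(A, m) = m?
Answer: 7/462456 ≈ 1.5137e-5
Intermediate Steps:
g = 18/7 (g = -6*(-3)/7 = -(-18)/7 = -⅐*(-18) = 18/7 ≈ 2.5714)
N = 1/8564 ≈ 0.00011677
N/((Z(O(6, 3))*g)) = 1/(8564*((3*(18/7)))) = 1/(8564*(54/7)) = (1/8564)*(7/54) = 7/462456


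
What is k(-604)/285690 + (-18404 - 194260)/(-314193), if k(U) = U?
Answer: 10094367598/14960299695 ≈ 0.67474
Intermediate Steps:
k(-604)/285690 + (-18404 - 194260)/(-314193) = -604/285690 + (-18404 - 194260)/(-314193) = -604*1/285690 - 212664*(-1/314193) = -302/142845 + 70888/104731 = 10094367598/14960299695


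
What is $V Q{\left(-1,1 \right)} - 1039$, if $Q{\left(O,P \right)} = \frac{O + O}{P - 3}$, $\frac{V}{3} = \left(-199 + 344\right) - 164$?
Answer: $-1096$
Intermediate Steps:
$V = -57$ ($V = 3 \left(\left(-199 + 344\right) - 164\right) = 3 \left(145 - 164\right) = 3 \left(-19\right) = -57$)
$Q{\left(O,P \right)} = \frac{2 O}{-3 + P}$
$V Q{\left(-1,1 \right)} - 1039 = - 57 \cdot 2 \left(-1\right) \frac{1}{-3 + 1} - 1039 = - 57 \cdot 2 \left(-1\right) \frac{1}{-2} - 1039 = - 57 \cdot 2 \left(-1\right) \left(- \frac{1}{2}\right) - 1039 = \left(-57\right) 1 - 1039 = -57 - 1039 = -1096$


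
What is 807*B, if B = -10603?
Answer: -8556621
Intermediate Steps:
807*B = 807*(-10603) = -8556621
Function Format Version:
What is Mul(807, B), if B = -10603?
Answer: -8556621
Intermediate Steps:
Mul(807, B) = Mul(807, -10603) = -8556621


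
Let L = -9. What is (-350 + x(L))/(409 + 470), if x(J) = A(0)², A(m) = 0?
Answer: -350/879 ≈ -0.39818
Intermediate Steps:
x(J) = 0 (x(J) = 0² = 0)
(-350 + x(L))/(409 + 470) = (-350 + 0)/(409 + 470) = -350/879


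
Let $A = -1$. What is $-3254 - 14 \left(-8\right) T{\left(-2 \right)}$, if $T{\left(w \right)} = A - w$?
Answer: $-3142$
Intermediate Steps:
$T{\left(w \right)} = -1 - w$
$-3254 - 14 \left(-8\right) T{\left(-2 \right)} = -3254 - 14 \left(-8\right) \left(-1 - -2\right) = -3254 - - 112 \left(-1 + 2\right) = -3254 - \left(-112\right) 1 = -3254 - -112 = -3254 + 112 = -3142$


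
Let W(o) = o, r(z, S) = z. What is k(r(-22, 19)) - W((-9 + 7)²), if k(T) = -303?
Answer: -307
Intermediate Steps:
k(r(-22, 19)) - W((-9 + 7)²) = -303 - (-9 + 7)² = -303 - 1*(-2)² = -303 - 1*4 = -303 - 4 = -307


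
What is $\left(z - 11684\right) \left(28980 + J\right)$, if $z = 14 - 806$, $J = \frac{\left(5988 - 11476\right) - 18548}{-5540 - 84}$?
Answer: $- \frac{254210283582}{703} \approx -3.6161 \cdot 10^{8}$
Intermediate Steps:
$J = \frac{6009}{1406}$ ($J = \frac{-5488 - 18548}{-5540 - 84} = - \frac{24036}{-5624} = \left(-24036\right) \left(- \frac{1}{5624}\right) = \frac{6009}{1406} \approx 4.2738$)
$z = -792$ ($z = 14 - 806 = -792$)
$\left(z - 11684\right) \left(28980 + J\right) = \left(-792 - 11684\right) \left(28980 + \frac{6009}{1406}\right) = \left(-12476\right) \frac{40751889}{1406} = - \frac{254210283582}{703}$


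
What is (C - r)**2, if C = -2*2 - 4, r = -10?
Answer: 4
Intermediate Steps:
C = -8 (C = -4 - 4 = -8)
(C - r)**2 = (-8 - 1*(-10))**2 = (-8 + 10)**2 = 2**2 = 4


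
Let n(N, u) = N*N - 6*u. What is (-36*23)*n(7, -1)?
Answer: -45540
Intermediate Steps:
n(N, u) = N² - 6*u
(-36*23)*n(7, -1) = (-36*23)*(7² - 6*(-1)) = -828*(49 + 6) = -828*55 = -45540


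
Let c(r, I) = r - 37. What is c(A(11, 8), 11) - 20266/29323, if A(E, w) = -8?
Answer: -1339801/29323 ≈ -45.691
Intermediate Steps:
c(r, I) = -37 + r
c(A(11, 8), 11) - 20266/29323 = (-37 - 8) - 20266/29323 = -45 - 20266/29323 = -1339801/29323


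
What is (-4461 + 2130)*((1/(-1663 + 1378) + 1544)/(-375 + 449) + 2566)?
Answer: -1145696559/190 ≈ -6.0300e+6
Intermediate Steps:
(-4461 + 2130)*((1/(-1663 + 1378) + 1544)/(-375 + 449) + 2566) = -2331*((1/(-285) + 1544)/74 + 2566) = -2331*((-1/285 + 1544)*(1/74) + 2566) = -2331*((440039/285)*(1/74) + 2566) = -2331*(440039/21090 + 2566) = -2331*54556979/21090 = -1145696559/190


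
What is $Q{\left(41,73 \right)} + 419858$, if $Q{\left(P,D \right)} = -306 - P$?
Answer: $419511$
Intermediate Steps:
$Q{\left(41,73 \right)} + 419858 = \left(-306 - 41\right) + 419858 = -347 + 419858 = 419511$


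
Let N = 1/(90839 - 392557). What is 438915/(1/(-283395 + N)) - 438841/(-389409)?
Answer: -14614360353438690895747/117491704662 ≈ -1.2439e+11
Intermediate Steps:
N = -1/301718 (N = 1/(-301718) = -1/301718 ≈ -3.3144e-6)
438915/(1/(-283395 + N)) - 438841/(-389409) = 438915/(1/(-283395 - 1/301718)) - 438841/(-389409) = 438915/(1/(-85505372611/301718)) - 438841*(-1/389409) = 438915/(-301718/85505372611) + 438841/389409 = 438915*(-85505372611/301718) + 438841/389409 = -37529590619557065/301718 + 438841/389409 = -14614360353438690895747/117491704662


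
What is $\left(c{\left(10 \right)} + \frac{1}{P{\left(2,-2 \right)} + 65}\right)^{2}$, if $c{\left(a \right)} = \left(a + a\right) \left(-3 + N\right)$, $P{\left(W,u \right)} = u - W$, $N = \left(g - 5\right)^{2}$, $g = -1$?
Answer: $\frac{1620948121}{3721} \approx 4.3562 \cdot 10^{5}$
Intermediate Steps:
$N = 36$ ($N = \left(-1 - 5\right)^{2} = \left(-6\right)^{2} = 36$)
$c{\left(a \right)} = 66 a$ ($c{\left(a \right)} = \left(a + a\right) \left(-3 + 36\right) = 2 a 33 = 66 a$)
$\left(c{\left(10 \right)} + \frac{1}{P{\left(2,-2 \right)} + 65}\right)^{2} = \left(66 \cdot 10 + \frac{1}{\left(-2 - 2\right) + 65}\right)^{2} = \left(660 + \frac{1}{\left(-2 - 2\right) + 65}\right)^{2} = \left(660 + \frac{1}{-4 + 65}\right)^{2} = \left(660 + \frac{1}{61}\right)^{2} = \left(\frac{40261}{61}\right)^{2} = \frac{1620948121}{3721}$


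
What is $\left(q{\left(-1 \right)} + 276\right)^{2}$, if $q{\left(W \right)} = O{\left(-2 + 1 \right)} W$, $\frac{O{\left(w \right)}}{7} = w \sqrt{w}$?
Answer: $76127 + 3864 i \approx 76127.0 + 3864.0 i$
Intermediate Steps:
$O{\left(w \right)} = 7 w^{\frac{3}{2}}$ ($O{\left(w \right)} = 7 w \sqrt{w} = 7 w^{\frac{3}{2}}$)
$q{\left(W \right)} = - 7 i W$ ($q{\left(W \right)} = 7 \left(-2 + 1\right)^{\frac{3}{2}} W = 7 \left(-1\right)^{\frac{3}{2}} W = 7 \left(- i\right) W = - 7 i W$)
$\left(q{\left(-1 \right)} + 276\right)^{2} = \left(\left(-7\right) i \left(-1\right) + 276\right)^{2} = \left(7 i + 276\right)^{2} = \left(276 + 7 i\right)^{2}$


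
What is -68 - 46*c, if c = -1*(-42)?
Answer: -2000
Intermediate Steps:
c = 42
-68 - 46*c = -68 - 46*42 = -68 - 1932 = -2000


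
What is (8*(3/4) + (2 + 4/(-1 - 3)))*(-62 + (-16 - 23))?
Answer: -707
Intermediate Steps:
(8*(3/4) + (2 + 4/(-1 - 3)))*(-62 + (-16 - 23)) = (8*(3*(1/4)) + (2 + 4/(-4)))*(-62 - 39) = (8*(3/4) + (2 + 4*(-1/4)))*(-101) = (6 + (2 - 1))*(-101) = (6 + 1)*(-101) = 7*(-101) = -707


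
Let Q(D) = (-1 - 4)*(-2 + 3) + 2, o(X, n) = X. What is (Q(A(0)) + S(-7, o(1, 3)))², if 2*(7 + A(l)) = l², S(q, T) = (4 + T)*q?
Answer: 1444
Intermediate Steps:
S(q, T) = q*(4 + T)
A(l) = -7 + l²/2
Q(D) = -3 (Q(D) = -5*1 + 2 = -5 + 2 = -3)
(Q(A(0)) + S(-7, o(1, 3)))² = (-3 - 7*(4 + 1))² = (-3 - 7*5)² = (-3 - 35)² = (-38)² = 1444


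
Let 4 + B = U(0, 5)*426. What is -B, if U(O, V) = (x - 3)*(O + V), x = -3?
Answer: 12784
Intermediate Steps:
U(O, V) = -6*O - 6*V (U(O, V) = (-3 - 3)*(O + V) = -6*(O + V) = -6*O - 6*V)
B = -12784 (B = -4 + (-6*0 - 6*5)*426 = -4 + (0 - 30)*426 = -4 - 30*426 = -4 - 12780 = -12784)
-B = -1*(-12784) = 12784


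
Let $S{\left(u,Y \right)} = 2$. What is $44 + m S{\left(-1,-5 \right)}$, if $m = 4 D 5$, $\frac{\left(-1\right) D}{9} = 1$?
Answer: $-316$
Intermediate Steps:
$D = -9$ ($D = \left(-9\right) 1 = -9$)
$m = -180$ ($m = 4 \left(-9\right) 5 = \left(-36\right) 5 = -180$)
$44 + m S{\left(-1,-5 \right)} = 44 - 360 = -316$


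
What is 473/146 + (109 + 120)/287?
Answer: 169185/41902 ≈ 4.0376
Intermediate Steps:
473/146 + (109 + 120)/287 = 473*(1/146) + 229*(1/287) = 473/146 + 229/287 = 169185/41902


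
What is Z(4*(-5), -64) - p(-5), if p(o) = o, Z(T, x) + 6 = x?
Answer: -65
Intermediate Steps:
Z(T, x) = -6 + x
Z(4*(-5), -64) - p(-5) = (-6 - 64) - 1*(-5) = -70 + 5 = -65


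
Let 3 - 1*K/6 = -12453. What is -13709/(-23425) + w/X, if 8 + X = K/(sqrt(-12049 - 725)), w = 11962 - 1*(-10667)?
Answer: 466917381731/2726224550200 + 35233353*I*sqrt(12774)/116380984 ≈ 0.17127 + 34.216*I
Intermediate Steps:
w = 22629 (w = 11962 + 10667 = 22629)
K = 74736 (K = 18 - 6*(-12453) = 18 + 74718 = 74736)
X = -8 - 12456*I*sqrt(12774)/2129 (X = -8 + 74736/(sqrt(-12049 - 725)) = -8 + 74736/(sqrt(-12774)) = -8 + 74736/((I*sqrt(12774))) = -8 + 74736*(-I*sqrt(12774)/12774) = -8 - 12456*I*sqrt(12774)/2129 ≈ -8.0 - 661.25*I)
-13709/(-23425) + w/X = -13709/(-23425) + 22629/(-8 - 12456*I*sqrt(12774)/2129) = -13709*(-1/23425) + 22629/(-8 - 12456*I*sqrt(12774)/2129) = 13709/23425 + 22629/(-8 - 12456*I*sqrt(12774)/2129)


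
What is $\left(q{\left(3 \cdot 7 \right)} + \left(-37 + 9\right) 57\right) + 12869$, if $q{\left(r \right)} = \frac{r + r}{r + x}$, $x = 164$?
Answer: $\frac{2085547}{185} \approx 11273.0$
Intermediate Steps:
$q{\left(r \right)} = \frac{2 r}{164 + r}$ ($q{\left(r \right)} = \frac{r + r}{r + 164} = \frac{2 r}{164 + r}$)
$\left(q{\left(3 \cdot 7 \right)} + \left(-37 + 9\right) 57\right) + 12869 = \left(\frac{2 \cdot 3 \cdot 7}{164 + 3 \cdot 7} + \left(-37 + 9\right) 57\right) + 12869 = \left(2 \cdot 21 \frac{1}{164 + 21} - 1596\right) + 12869 = \left(2 \cdot 21 \cdot \frac{1}{185} - 1596\right) + 12869 = \left(\frac{42}{185} - 1596\right) + 12869 = - \frac{295218}{185} + 12869 = \frac{2085547}{185}$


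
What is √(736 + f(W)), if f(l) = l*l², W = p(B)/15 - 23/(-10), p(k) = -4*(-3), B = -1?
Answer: √7657910/100 ≈ 27.673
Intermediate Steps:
p(k) = 12
W = 31/10 (W = 12/15 - 23/(-10) = 12*(1/15) - 23*(-⅒) = ⅘ + 23/10 = 31/10 ≈ 3.1000)
f(l) = l³
√(736 + f(W)) = √(736 + (31/10)³) = √(736 + 29791/1000) = √(765791/1000) = √7657910/100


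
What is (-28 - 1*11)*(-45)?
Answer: 1755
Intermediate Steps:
(-28 - 1*11)*(-45) = (-28 - 11)*(-45) = -39*(-45) = 1755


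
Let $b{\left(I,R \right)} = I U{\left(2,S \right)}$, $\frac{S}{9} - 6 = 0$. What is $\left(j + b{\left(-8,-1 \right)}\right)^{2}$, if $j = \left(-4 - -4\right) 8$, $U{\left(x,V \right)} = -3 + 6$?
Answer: $576$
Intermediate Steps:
$S = 54$ ($S = 54 + 9 \cdot 0 = 54 + 0 = 54$)
$U{\left(x,V \right)} = 3$
$b{\left(I,R \right)} = 3 I$ ($b{\left(I,R \right)} = I 3 = 3 I$)
$j = 0$ ($j = \left(-4 + 4\right) 8 = 0 \cdot 8 = 0$)
$\left(j + b{\left(-8,-1 \right)}\right)^{2} = \left(0 + 3 \left(-8\right)\right)^{2} = \left(0 - 24\right)^{2} = \left(-24\right)^{2} = 576$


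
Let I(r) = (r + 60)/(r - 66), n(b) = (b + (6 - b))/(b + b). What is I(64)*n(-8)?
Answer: 93/4 ≈ 23.250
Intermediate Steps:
n(b) = 3/b (n(b) = 6/((2*b)) = 6*(1/(2*b)) = 3/b)
I(r) = (60 + r)/(-66 + r)
I(64)*n(-8) = ((60 + 64)/(-66 + 64))*(3/(-8)) = (124/(-2))*(3*(-1/8)) = -1/2*124*(-3/8) = -62*(-3/8) = 93/4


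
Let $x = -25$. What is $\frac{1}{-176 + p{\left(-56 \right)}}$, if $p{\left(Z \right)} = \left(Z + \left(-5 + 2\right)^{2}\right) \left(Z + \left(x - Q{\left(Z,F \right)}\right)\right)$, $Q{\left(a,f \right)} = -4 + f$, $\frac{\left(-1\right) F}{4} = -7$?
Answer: $\frac{1}{4759} \approx 0.00021013$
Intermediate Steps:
$F = 28$ ($F = \left(-4\right) \left(-7\right) = 28$)
$p{\left(Z \right)} = \left(-49 + Z\right) \left(9 + Z\right)$ ($p{\left(Z \right)} = \left(Z + \left(-5 + 2\right)^{2}\right) \left(Z - 49\right) = \left(Z + \left(-3\right)^{2}\right) \left(Z - 49\right) = \left(Z + 9\right) \left(Z - 49\right) = \left(9 + Z\right) \left(Z - 49\right) = \left(9 + Z\right) \left(-49 + Z\right) = \left(-49 + Z\right) \left(9 + Z\right)$)
$\frac{1}{-176 + p{\left(-56 \right)}} = \frac{1}{-176 - \left(-1799 - 3136\right)} = \frac{1}{-176 + \left(-441 + 3136 + 2240\right)} = \frac{1}{-176 + 4935} = \frac{1}{4759}$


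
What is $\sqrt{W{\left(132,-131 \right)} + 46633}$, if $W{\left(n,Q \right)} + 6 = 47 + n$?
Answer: $\sqrt{46806} \approx 216.35$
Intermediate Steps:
$W{\left(n,Q \right)} = 41 + n$ ($W{\left(n,Q \right)} = -6 + \left(47 + n\right) = 41 + n$)
$\sqrt{W{\left(132,-131 \right)} + 46633} = \sqrt{\left(41 + 132\right) + 46633} = \sqrt{173 + 46633} = \sqrt{46806}$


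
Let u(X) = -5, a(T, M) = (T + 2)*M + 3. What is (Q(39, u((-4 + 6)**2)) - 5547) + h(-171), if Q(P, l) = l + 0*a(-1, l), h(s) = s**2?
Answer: 23689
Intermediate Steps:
a(T, M) = 3 + M*(2 + T) (a(T, M) = (2 + T)*M + 3 = M*(2 + T) + 3 = 3 + M*(2 + T))
Q(P, l) = l (Q(P, l) = l + 0*(3 + 2*l + l*(-1)) = l + 0*(3 + 2*l - l) = l + 0*(3 + l) = l + 0 = l)
(Q(39, u((-4 + 6)**2)) - 5547) + h(-171) = (-5 - 5547) + (-171)**2 = -5552 + 29241 = 23689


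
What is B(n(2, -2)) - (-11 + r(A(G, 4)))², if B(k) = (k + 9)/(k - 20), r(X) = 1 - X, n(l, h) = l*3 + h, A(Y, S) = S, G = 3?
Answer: -3149/16 ≈ -196.81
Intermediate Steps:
n(l, h) = h + 3*l (n(l, h) = 3*l + h = h + 3*l)
B(k) = (9 + k)/(-20 + k)
B(n(2, -2)) - (-11 + r(A(G, 4)))² = (9 + (-2 + 3*2))/(-20 + (-2 + 3*2)) - (-11 + (1 - 1*4))² = (9 + (-2 + 6))/(-20 + (-2 + 6)) - (-11 + (1 - 4))² = (9 + 4)/(-20 + 4) - (-11 - 3)² = 13/(-16) - 1*(-14)² = -1/16*13 - 1*196 = -13/16 - 196 = -3149/16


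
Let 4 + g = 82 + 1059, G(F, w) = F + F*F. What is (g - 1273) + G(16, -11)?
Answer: 136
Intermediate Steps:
G(F, w) = F + F²
g = 1137 (g = -4 + (82 + 1059) = -4 + 1141 = 1137)
(g - 1273) + G(16, -11) = (1137 - 1273) + 16*(1 + 16) = -136 + 16*17 = -136 + 272 = 136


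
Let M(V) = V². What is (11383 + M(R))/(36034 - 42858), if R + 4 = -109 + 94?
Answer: -1468/853 ≈ -1.7210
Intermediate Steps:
R = -19 (R = -4 + (-109 + 94) = -4 - 15 = -19)
(11383 + M(R))/(36034 - 42858) = (11383 + (-19)²)/(36034 - 42858) = (11383 + 361)/(-6824) = 11744*(-1/6824) = -1468/853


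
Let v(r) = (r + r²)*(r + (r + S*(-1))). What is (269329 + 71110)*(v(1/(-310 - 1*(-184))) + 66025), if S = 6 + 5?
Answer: 11240870137629275/500094 ≈ 2.2478e+10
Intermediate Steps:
S = 11
v(r) = (-11 + 2*r)*(r + r²) (v(r) = (r + r²)*(r + (r + 11*(-1))) = (r + r²)*(r + (r - 11)) = (r + r²)*(r + (-11 + r)) = (r + r²)*(-11 + 2*r) = (-11 + 2*r)*(r + r²))
(269329 + 71110)*(v(1/(-310 - 1*(-184))) + 66025) = (269329 + 71110)*((-11 - 9/(-310 - 1*(-184)) + 2*(1/(-310 - 1*(-184)))²)/(-310 - 1*(-184)) + 66025) = 340439*((-11 - 9/(-310 + 184) + 2*(1/(-310 + 184))²)/(-310 + 184) + 66025) = 340439*((-11 - 9/(-126) + 2*(1/(-126))²)/(-126) + 66025) = 340439*(-(-11 - 9*(-1/126) + 2*(-1/126)²)/126 + 66025) = 340439*(-(-11 + 1/14 + 2*(1/15876))/126 + 66025) = 340439*(-(-11 + 1/14 + 1/7938)/126 + 66025) = 340439*(-1/126*(-43375/3969) + 66025) = 340439*(43375/500094 + 66025) = 340439*(33018749725/500094) = 11240870137629275/500094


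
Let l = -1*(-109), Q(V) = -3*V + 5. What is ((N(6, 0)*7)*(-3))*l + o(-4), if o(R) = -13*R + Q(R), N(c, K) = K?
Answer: 69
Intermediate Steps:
Q(V) = 5 - 3*V
o(R) = 5 - 16*R (o(R) = -13*R + (5 - 3*R) = 5 - 16*R)
l = 109
((N(6, 0)*7)*(-3))*l + o(-4) = ((0*7)*(-3))*109 + (5 - 16*(-4)) = (0*(-3))*109 + (5 + 64) = 0*109 + 69 = 0 + 69 = 69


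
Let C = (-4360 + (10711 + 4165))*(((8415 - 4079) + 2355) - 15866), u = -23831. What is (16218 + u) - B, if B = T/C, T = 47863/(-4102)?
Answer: -3013062471189663/395778598600 ≈ -7613.0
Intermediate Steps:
C = -96484300 (C = (-4360 + 14876)*((4336 + 2355) - 15866) = 10516*(6691 - 15866) = 10516*(-9175) = -96484300)
T = -47863/4102 (T = 47863*(-1/4102) = -47863/4102 ≈ -11.668)
B = 47863/395778598600 (B = -47863/4102/(-96484300) = -47863/4102*(-1/96484300) = 47863/395778598600 ≈ 1.2093e-7)
(16218 + u) - B = (16218 - 23831) - 1*47863/395778598600 = -7613 - 47863/395778598600 = -3013062471189663/395778598600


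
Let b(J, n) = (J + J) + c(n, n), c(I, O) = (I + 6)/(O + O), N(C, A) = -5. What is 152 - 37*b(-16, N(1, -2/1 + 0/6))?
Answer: 13397/10 ≈ 1339.7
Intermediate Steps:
c(I, O) = (6 + I)/(2*O) (c(I, O) = (6 + I)/((2*O)) = (6 + I)*(1/(2*O)) = (6 + I)/(2*O))
b(J, n) = 2*J + (6 + n)/(2*n) (b(J, n) = (J + J) + (6 + n)/(2*n) = 2*J + (6 + n)/(2*n))
152 - 37*b(-16, N(1, -2/1 + 0/6)) = 152 - 37*(½ + 2*(-16) + 3/(-5)) = 152 - 37*(½ - 32 + 3*(-⅕)) = 152 - 37*(½ - 32 - ⅗) = 152 - 37*(-321/10) = 152 + 11877/10 = 13397/10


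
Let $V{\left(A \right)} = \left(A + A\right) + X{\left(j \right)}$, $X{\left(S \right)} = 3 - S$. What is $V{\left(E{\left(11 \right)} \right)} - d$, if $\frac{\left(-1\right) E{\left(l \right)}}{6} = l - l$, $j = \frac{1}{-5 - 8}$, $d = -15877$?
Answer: $\frac{206441}{13} \approx 15880.0$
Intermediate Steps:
$j = - \frac{1}{13}$ ($j = \frac{1}{-13} = - \frac{1}{13} \approx -0.076923$)
$E{\left(l \right)} = 0$ ($E{\left(l \right)} = - 6 \left(l - l\right) = \left(-6\right) 0 = 0$)
$V{\left(A \right)} = \frac{40}{13} + 2 A$ ($V{\left(A \right)} = \left(A + A\right) + \left(3 - - \frac{1}{13}\right) = 2 A + \left(3 + \frac{1}{13}\right) = 2 A + \frac{40}{13} = \frac{40}{13} + 2 A$)
$V{\left(E{\left(11 \right)} \right)} - d = \left(\frac{40}{13} + 2 \cdot 0\right) - -15877 = \left(\frac{40}{13} + 0\right) + 15877 = \frac{40}{13} + 15877 = \frac{206441}{13}$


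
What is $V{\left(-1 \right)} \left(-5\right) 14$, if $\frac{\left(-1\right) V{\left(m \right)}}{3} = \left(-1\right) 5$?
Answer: $-1050$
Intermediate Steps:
$V{\left(m \right)} = 15$ ($V{\left(m \right)} = - 3 \left(\left(-1\right) 5\right) = \left(-3\right) \left(-5\right) = 15$)
$V{\left(-1 \right)} \left(-5\right) 14 = 15 \left(-5\right) 14 = \left(-75\right) 14 = -1050$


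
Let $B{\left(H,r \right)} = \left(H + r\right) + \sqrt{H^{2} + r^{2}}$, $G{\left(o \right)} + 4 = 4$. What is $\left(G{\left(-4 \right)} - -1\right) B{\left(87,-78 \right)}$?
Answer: $9 + 3 \sqrt{1517} \approx 125.85$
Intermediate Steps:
$G{\left(o \right)} = 0$ ($G{\left(o \right)} = -4 + 4 = 0$)
$B{\left(H,r \right)} = H + r + \sqrt{H^{2} + r^{2}}$
$\left(G{\left(-4 \right)} - -1\right) B{\left(87,-78 \right)} = \left(0 - -1\right) \left(87 - 78 + \sqrt{87^{2} + \left(-78\right)^{2}}\right) = \left(0 + 1\right) \left(87 - 78 + \sqrt{7569 + 6084}\right) = 1 \left(87 - 78 + \sqrt{13653}\right) = 1 \left(87 - 78 + 3 \sqrt{1517}\right) = 1 \left(9 + 3 \sqrt{1517}\right) = 9 + 3 \sqrt{1517}$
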